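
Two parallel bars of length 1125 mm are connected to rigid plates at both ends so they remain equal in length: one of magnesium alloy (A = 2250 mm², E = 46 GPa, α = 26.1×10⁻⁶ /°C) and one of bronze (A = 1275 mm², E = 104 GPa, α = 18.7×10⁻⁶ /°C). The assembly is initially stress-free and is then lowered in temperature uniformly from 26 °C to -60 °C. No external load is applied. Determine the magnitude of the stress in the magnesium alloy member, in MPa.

σ ≈ 16.4 MPa (tensile)

The magnesium alloy has the larger α, so on cooling it would change length more than the bronze if both were free. The rigid plates force a common final length, so the magnesium alloy is put into tension and the bronze into compression, with equal and opposite forces P (no external load).
Compatibility of the two members (thermal + elastic change equal): (α₁ − α₂)ΔT = P·[1/(A₁E₁) + 1/(A₂E₂)].
|α₁ − α₂|·ΔT = 7.4×10⁻⁶ × 86 = 0.0006364.
1/(A₁E₁) + 1/(A₂E₂) = 1/(2250×46×10³) + 1/(1275×104×10³) = 1.72×10⁻⁸ N⁻¹.
So P = 0.0006364 / 1.72×10⁻⁸ = 36.99 kN.
σ_{magnesium alloy} = P/A₁ = 36990/2250 = 16.44 MPa, tensile.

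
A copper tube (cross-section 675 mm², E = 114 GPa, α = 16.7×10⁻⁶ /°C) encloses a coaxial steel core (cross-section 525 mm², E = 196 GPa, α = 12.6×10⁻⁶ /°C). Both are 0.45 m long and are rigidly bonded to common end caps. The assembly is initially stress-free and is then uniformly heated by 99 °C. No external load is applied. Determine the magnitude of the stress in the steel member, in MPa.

Both members must finish at the same length. With the larger α, the copper tends to over-expand; the plates restrain it, putting the copper in compression and the steel in tension. With no external load the two internal forces are equal and opposite, magnitude P.
Equating the net (thermal + elastic) strains gives |α₁ − α₂|·ΔT = P·[1/(A₁E₁) + 1/(A₂E₂)].
|α₁ − α₂|·ΔT = 4.1×10⁻⁶ × 99 = 0.0004059.
1/(A₁E₁) + 1/(A₂E₂) = 1/(675×114×10³) + 1/(525×196×10³) = 2.271×10⁻⁸ N⁻¹.
P = 0.0004059 / 2.271×10⁻⁸ = 17870 N = 17.87 kN.
σ_{steel} = P/A₂ = 17870/525 = 34.04 MPa, tensile.

σ ≈ 34 MPa (tensile)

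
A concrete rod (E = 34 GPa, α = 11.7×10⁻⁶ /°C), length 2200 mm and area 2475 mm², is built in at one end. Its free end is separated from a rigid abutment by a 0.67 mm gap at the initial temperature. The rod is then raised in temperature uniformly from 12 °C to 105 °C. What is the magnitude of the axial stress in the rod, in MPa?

Unrestrained expansion: δ_free = αΔT L = 11.7×10⁻⁶ × 93 × 2200 = 2.394 mm.
After closing the 0.67 mm clearance, 2.394 − 0.67 = 1.724 mm of expansion remains to be suppressed by the wall.
Compatibility: PL/(AE) = 1.724 mm, so σ = P/A = E × (1.724/2200) = 26.64 MPa.

σ ≈ 26.6 MPa (compressive)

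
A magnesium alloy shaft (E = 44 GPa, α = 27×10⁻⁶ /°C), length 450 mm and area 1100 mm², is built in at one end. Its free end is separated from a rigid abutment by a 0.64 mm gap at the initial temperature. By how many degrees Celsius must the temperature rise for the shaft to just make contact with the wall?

ΔT ≈ 52.7 °C

The gap closes when αΔT L = 0.64 mm, since the shaft is still unstressed at that instant.
So ΔT = g/(αL) = 0.64/(27×10⁻⁶ × 450) = 52.67 °C.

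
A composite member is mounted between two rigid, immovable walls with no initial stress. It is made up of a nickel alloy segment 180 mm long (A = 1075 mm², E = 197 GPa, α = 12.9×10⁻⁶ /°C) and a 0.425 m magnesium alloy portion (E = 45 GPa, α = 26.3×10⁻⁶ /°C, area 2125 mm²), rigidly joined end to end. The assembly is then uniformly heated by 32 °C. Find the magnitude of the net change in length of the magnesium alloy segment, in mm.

|ΔL| ≈ 0.00495 mm

Free thermal expansion of the whole bar: Σ αᵢΔT Lᵢ = 12.9×10⁻⁶×32×180 + 26.3×10⁻⁶×32×425 = 0.432 mm.
The rigid supports impose zero overall length change; the single axial force P common to all segments must satisfy P Σ Lᵢ/(AᵢEᵢ) = δ_free.
The series flexibility is Σ Lᵢ/(AᵢEᵢ) = 180/(1075×197×10³) + 425/(2125×45×10³) = 5.294×10⁻⁶ mm/N.
So P = 0.432 / 5.294×10⁻⁶ = 81.59 kN, compressive.
For the magnesium alloy segment, free thermal change = 26.3×10⁻⁶×32×425 = 0.3577 mm and elastic change from P = 81590×425/(2125×45×10³) = 0.3626 mm; these oppose, so the net change is 0.00495 mm (segment shortens).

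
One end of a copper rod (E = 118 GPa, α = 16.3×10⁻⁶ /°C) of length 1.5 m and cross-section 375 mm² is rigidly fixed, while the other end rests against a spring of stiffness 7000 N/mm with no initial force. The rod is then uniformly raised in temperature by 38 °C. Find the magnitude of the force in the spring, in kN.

Free thermal expansion: δ_free = αΔT L = 16.3×10⁻⁶ × 38 × 1500 = 0.9291 mm.
Let P be the compressive force at the spring. The rod shortens elastically by PL/(AE) and the spring compresses by P/k; together these equal δ_free.
So P = δ_free / [L/(AE) + 1/k] = 0.9291 / [ 1500/(375×118×10³) + 1/(7000) ].
P = 0.9291 / 0.0001768 = 5256 N.

P ≈ 5.26 kN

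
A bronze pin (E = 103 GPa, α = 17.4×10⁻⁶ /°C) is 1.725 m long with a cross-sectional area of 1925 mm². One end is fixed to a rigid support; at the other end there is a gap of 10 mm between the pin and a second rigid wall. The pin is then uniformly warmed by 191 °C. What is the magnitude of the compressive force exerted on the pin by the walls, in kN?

P ≈ 0 kN

If the wall were absent the pin would grow by αΔT L = 17.4×10⁻⁶ × 191 × 1725 = 5.733 mm.
This is smaller than the 10 mm clearance, so the pin expands freely without reaching the stop — the stress is zero.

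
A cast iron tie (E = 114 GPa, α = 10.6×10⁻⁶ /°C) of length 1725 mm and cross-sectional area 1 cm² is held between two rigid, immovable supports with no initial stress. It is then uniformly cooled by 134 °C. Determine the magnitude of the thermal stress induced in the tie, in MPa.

Because both ends are immovable the net strain is zero, and the suppressed thermal strain is αΔT = 10.6×10⁻⁶ × 134 = 1420.4×10⁻⁶.
σ = EαΔT = 114×10³ × 10.6×10⁻⁶ × 134 = 161.9 MPa (tensile; the tie is trying to contract).

σ ≈ 162 MPa (tensile)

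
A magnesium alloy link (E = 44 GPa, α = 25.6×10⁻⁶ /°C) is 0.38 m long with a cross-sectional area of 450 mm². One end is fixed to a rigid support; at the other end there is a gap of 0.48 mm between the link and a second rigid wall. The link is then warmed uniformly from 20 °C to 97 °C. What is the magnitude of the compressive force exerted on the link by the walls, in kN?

P ≈ 14 kN

If the wall were absent the link would grow by αΔT L = 25.6×10⁻⁶ × 77 × 380 = 0.7491 mm.
After closing the 0.48 mm clearance, 0.7491 − 0.48 = 0.2691 mm of expansion remains to be suppressed by the wall.
That suppressed elongation corresponds to σ = E·Δ/L = 44×10³ × 0.2691/380 = 31.15 MPa.
Force on the wall = σA = 31.15 × 450 mm² = 14.02 kN.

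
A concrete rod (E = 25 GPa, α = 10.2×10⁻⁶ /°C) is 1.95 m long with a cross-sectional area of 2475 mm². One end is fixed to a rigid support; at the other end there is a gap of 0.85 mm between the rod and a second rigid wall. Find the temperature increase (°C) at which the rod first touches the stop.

ΔT ≈ 42.7 °C

Contact occurs when the free expansion equals the gap: αΔT L = 0.85 mm.
So ΔT = g/(αL) = 0.85/(10.2×10⁻⁶ × 1950) = 42.74 °C.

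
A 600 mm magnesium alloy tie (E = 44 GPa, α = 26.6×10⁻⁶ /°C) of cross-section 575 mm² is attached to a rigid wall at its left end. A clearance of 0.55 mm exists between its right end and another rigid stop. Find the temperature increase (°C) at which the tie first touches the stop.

ΔT ≈ 34.5 °C

Contact occurs when the free expansion equals the gap: αΔT L = 0.55 mm.
ΔT = 0.55 / (26.6×10⁻⁶ × 600) = 34.46 °C.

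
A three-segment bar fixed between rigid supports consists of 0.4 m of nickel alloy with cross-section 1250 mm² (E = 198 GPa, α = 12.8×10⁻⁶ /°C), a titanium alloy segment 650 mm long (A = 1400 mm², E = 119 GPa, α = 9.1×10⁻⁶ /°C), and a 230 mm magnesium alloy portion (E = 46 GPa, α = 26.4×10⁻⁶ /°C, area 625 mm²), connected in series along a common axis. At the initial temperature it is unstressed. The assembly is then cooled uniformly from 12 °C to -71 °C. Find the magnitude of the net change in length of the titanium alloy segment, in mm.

|ΔL| ≈ 0.0811 mm

With the walls removed the bar would change length by δ_free = Σ αᵢΔT Lᵢ = 12.8×10⁻⁶×83×400 + 9.1×10⁻⁶×83×650 + 26.4×10⁻⁶×83×230 = 1.42 mm.
The rigid supports impose zero overall length change; the single axial force P common to all segments must satisfy P Σ Lᵢ/(AᵢEᵢ) = δ_free.
The series flexibility is Σ Lᵢ/(AᵢEᵢ) = 400/(1250×198×10³) + 650/(1400×119×10³) + 230/(625×46×10³) = 1.352×10⁻⁵ mm/N.
Hence P = δ_free / Σ(L/AE) = 1.42/1.352×10⁻⁵ = 105 kN (tensile).
For the titanium alloy segment, free thermal change = 9.1×10⁻⁶×83×650 = 0.4909 mm and elastic change from P = 105000×650/(1400×119×10³) = 0.4098 mm; these oppose, so the net change is 0.0811 mm (segment shortens).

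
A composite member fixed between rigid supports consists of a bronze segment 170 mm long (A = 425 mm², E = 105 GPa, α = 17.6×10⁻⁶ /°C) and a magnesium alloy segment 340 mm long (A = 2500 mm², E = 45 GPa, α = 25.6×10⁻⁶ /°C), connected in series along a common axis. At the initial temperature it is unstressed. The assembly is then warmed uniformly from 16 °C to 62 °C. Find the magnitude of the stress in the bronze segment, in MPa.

If the supports were absent, the total length change would be Σ αᵢΔT Lᵢ = 17.6×10⁻⁶×46×170 + 25.6×10⁻⁶×46×340 = 0.538 mm.
The walls prevent any net length change, so an axial force P (same in every segment) develops. Compatibility: P · Σ Lᵢ/(AᵢEᵢ) = δ_free.
Σ Lᵢ/(AᵢEᵢ) = 170/(425×105×10³) + 340/(2500×45×10³) = 6.832×10⁻⁶ mm/N.
So P = 0.538 / 6.832×10⁻⁶ = 78.75 kN, compressive.
σ_{bronze} = P / A = 78750 / 425 = 185.3 MPa.

σ ≈ 185 MPa (compressive)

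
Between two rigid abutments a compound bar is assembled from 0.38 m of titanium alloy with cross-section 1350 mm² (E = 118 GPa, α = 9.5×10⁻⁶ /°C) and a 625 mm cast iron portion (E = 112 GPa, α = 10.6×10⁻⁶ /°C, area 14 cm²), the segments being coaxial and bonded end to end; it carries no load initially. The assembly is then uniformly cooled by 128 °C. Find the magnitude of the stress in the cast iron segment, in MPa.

σ ≈ 147 MPa (tensile)

Free thermal contraction of the whole bar: Σ αᵢΔT Lᵢ = 9.5×10⁻⁶×128×380 + 10.6×10⁻⁶×128×625 = 1.31 mm.
The rigid supports impose zero overall length change; the single axial force P common to all segments must satisfy P Σ Lᵢ/(AᵢEᵢ) = δ_free.
Σ Lᵢ/(AᵢEᵢ) = 380/(1350×118×10³) + 625/(1400×112×10³) = 6.371×10⁻⁶ mm/N.
So P = 1.31 / 6.371×10⁻⁶ = 205.6 kN, tensile.
σ_{cast iron} = P / A = 205600 / 1400 = 146.9 MPa.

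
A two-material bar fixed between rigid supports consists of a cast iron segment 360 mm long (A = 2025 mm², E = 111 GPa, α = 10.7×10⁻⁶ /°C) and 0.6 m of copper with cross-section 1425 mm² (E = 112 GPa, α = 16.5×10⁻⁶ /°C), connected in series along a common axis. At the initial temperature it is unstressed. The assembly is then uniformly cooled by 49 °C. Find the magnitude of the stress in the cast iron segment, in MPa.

If the supports were absent, the total length change would be Σ αᵢΔT Lᵢ = 10.7×10⁻⁶×49×360 + 16.5×10⁻⁶×49×600 = 0.6738 mm.
The rigid supports impose zero overall length change; the single axial force P common to all segments must satisfy P Σ Lᵢ/(AᵢEᵢ) = δ_free.
The series flexibility is Σ Lᵢ/(AᵢEᵢ) = 360/(2025×111×10³) + 600/(1425×112×10³) = 5.361×10⁻⁶ mm/N.
Hence P = δ_free / Σ(L/AE) = 0.6738/5.361×10⁻⁶ = 125.7 kN (tensile).
σ_{cast iron} = P / A = 125700 / 2025 = 62.07 MPa.

σ ≈ 62.1 MPa (tensile)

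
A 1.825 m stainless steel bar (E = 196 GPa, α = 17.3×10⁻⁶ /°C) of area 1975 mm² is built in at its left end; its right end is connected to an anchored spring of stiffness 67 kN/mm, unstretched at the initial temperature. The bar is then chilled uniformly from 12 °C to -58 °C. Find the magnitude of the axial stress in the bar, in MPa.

The unrestrained thermal change is αΔT L = 17.3×10⁻⁶ × 70 × 1825 = 2.21 mm.
With a force P in the spring, the elastic change of the bar is PL/(AE) and that of the spring is P/k; compatibility requires their sum to equal δ_free.
P [ L/(AE) + 1/k ] = δ_free → P [ 1825/(1975×196×10³) + 1/(67×10³) ] = 2.21.
P = 2.21 / 1.964×10⁻⁵ = 112500 N.
σ = P/A = 112500/1975 = 56.98 MPa.

σ ≈ 57 MPa (tensile)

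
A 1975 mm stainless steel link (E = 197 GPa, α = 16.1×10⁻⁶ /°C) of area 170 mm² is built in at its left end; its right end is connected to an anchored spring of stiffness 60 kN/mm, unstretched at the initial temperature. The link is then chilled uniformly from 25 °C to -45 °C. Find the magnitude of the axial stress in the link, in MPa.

Free thermal contraction: δ_free = αΔT L = 16.1×10⁻⁶ × 70 × 1975 = 2.226 mm.
Let P be the tensile force in the spring. The link extends elastically by PL/(AE) and the spring stretches by P/k; together these equal δ_free.
P [ L/(AE) + 1/k ] = δ_free → P [ 1975/(170×197×10³) + 1/(60×10³) ] = 2.226.
P = 2.226 / 7.564×10⁻⁵ = 29430 N.
σ = P/A = 29430/170 = 173.1 MPa.

σ ≈ 173 MPa (tensile)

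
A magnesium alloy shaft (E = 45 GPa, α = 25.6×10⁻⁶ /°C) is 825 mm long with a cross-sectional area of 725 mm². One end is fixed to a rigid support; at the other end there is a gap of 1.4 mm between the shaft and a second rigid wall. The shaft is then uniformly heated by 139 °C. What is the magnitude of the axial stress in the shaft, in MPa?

σ ≈ 83.8 MPa (compressive)

Unrestrained expansion: δ_free = αΔT L = 25.6×10⁻⁶ × 139 × 825 = 2.936 mm.
The gap closes (δ_free > 1.4 mm) and the wall then resists a further 2.936 − 1.4 = 1.536 mm of expansion.
That suppressed elongation corresponds to σ = E·Δ/L = 45×10³ × 1.536/825 = 83.76 MPa.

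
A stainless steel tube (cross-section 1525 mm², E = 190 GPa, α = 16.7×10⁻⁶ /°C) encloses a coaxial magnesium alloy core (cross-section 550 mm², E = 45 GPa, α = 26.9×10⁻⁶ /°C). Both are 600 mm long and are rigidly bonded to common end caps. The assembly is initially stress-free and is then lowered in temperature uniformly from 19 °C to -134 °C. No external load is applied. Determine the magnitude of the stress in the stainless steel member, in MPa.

σ ≈ 23.3 MPa (compressive)

The magnesium alloy has the larger α, so on cooling it would change length more than the stainless steel if both were free. The rigid plates force a common final length, so the magnesium alloy is put into tension and the stainless steel into compression, with equal and opposite forces P (no external load).
Setting the final lengths equal and cancelling L: (α₁ − α₂)ΔT = P/(A₁E₁) + P/(A₂E₂).
|α₁ − α₂|·ΔT = 10.2×10⁻⁶ × 153 = 0.001561.
1/(A₁E₁) + 1/(A₂E₂) = 1/(1525×190×10³) + 1/(550×45×10³) = 4.386×10⁻⁸ N⁻¹.
P = 0.001561 / 4.386×10⁻⁸ = 35590 N = 35.59 kN.
σ_{stainless steel} = P/A₁ = 35590/1525 = 23.33 MPa, compressive.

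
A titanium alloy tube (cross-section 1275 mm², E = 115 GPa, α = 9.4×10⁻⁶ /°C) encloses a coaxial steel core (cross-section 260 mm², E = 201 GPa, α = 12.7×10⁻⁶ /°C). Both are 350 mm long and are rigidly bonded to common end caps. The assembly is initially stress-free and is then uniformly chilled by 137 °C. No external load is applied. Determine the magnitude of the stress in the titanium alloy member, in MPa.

σ ≈ 13.7 MPa (compressive)

Equilibrium of a rigid end plate with no external load gives equal and opposite internal forces ±P in the two members. Since α_{steel} > α_{titanium alloy}, cooling drives the steel into tension and the titanium alloy into compression.
Setting the final lengths equal and cancelling L: (α₁ − α₂)ΔT = P/(A₁E₁) + P/(A₂E₂).
|α₁ − α₂|·ΔT = 3.3×10⁻⁶ × 137 = 0.0004521.
1/(A₁E₁) + 1/(A₂E₂) = 1/(1275×115×10³) + 1/(260×201×10³) = 2.596×10⁻⁸ N⁻¹.
P = 0.0004521 / 2.596×10⁻⁸ = 17420 N = 17.42 kN.
σ_{titanium alloy} = P/A₁ = 17420/1275 = 13.66 MPa, compressive.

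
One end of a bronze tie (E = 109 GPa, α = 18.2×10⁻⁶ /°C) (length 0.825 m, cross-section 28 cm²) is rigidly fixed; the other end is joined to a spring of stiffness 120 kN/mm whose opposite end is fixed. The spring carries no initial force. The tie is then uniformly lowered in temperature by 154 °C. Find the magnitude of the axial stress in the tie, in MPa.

Free thermal contraction: δ_free = αΔT L = 18.2×10⁻⁶ × 154 × 825 = 2.312 mm.
With a force P in the spring, the elastic change of the tie is PL/(AE) and that of the spring is P/k; compatibility requires their sum to equal δ_free.
So P = δ_free / [L/(AE) + 1/k] = 2.312 / [ 825/(2800×109×10³) + 1/(120×10³) ].
P = 2.312 / 1.104×10⁻⁵ = 209500 N.
σ = P/A = 209500/2800 = 74.83 MPa.

σ ≈ 74.8 MPa (tensile)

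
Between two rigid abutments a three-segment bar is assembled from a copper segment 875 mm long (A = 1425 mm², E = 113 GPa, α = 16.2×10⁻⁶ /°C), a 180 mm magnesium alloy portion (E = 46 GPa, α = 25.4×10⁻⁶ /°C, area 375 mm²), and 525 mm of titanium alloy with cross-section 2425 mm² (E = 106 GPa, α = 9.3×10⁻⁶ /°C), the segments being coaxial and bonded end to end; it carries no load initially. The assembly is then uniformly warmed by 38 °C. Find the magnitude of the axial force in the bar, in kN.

If the supports were absent, the total length change would be Σ αᵢΔT Lᵢ = 16.2×10⁻⁶×38×875 + 25.4×10⁻⁶×38×180 + 9.3×10⁻⁶×38×525 = 0.8979 mm.
The walls prevent any net length change, so an axial force P (same in every segment) develops. Compatibility: P · Σ Lᵢ/(AᵢEᵢ) = δ_free.
Σ Lᵢ/(AᵢEᵢ) = 875/(1425×113×10³) + 180/(375×46×10³) + 525/(2425×106×10³) = 1.791×10⁻⁵ mm/N.
Hence P = δ_free / Σ(L/AE) = 0.8979/1.791×10⁻⁵ = 50.13 kN (compressive).

P ≈ 50.1 kN (compressive)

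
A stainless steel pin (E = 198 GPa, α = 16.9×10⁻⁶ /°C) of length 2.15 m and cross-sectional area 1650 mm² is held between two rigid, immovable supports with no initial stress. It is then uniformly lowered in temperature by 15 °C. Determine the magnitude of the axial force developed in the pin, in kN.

P ≈ 82.8 kN (tensile)

Full restraint means ε = 0, so the stress is σ = EαΔT = 198×10³ × 16.9×10⁻⁶ × 15 = 50.19 MPa.
Axial force P = σA = 50.19 × 1650 = 82820 N = 82.82 kN, tensile.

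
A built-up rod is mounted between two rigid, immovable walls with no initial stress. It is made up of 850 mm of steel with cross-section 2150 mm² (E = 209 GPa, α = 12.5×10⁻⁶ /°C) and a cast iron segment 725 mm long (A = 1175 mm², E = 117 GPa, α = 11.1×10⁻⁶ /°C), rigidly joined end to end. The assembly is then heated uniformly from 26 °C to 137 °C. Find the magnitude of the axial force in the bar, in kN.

P ≈ 289 kN (compressive)

With the walls removed the bar would change length by δ_free = Σ αᵢΔT Lᵢ = 12.5×10⁻⁶×111×850 + 11.1×10⁻⁶×111×725 = 2.073 mm.
The rigid supports impose zero overall length change; the single axial force P common to all segments must satisfy P Σ Lᵢ/(AᵢEᵢ) = δ_free.
Σ Lᵢ/(AᵢEᵢ) = 850/(2150×209×10³) + 725/(1175×117×10³) = 7.165×10⁻⁶ mm/N.
So P = 2.073 / 7.165×10⁻⁶ = 289.3 kN, compressive.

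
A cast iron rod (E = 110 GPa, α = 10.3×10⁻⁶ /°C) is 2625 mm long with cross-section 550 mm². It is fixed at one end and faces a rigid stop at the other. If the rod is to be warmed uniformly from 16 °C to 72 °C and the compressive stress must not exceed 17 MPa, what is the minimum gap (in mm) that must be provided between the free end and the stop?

g ≈ 1.11 mm

Free expansion if unrestrained: δ_free = αΔT L = 10.3×10⁻⁶ × 56 × 2625 = 1.514 mm.
A stress of 17 MPa corresponds to the wall pushing the rod back by σL/E = 17×2625/(110×10³) = 0.4057 mm.
The gap must absorb the remainder: g_min = 1.514 − 0.4057 = 1.108 mm.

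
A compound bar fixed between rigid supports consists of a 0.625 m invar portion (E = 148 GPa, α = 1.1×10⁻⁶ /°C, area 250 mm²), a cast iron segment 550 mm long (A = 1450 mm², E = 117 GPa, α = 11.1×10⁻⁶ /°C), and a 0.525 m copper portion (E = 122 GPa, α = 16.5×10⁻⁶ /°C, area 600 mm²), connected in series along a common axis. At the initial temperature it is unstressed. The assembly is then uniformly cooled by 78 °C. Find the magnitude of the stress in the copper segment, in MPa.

σ ≈ 73.6 MPa (tensile)

With the walls removed the bar would change length by δ_free = Σ αᵢΔT Lᵢ = 1.1×10⁻⁶×78×625 + 11.1×10⁻⁶×78×550 + 16.5×10⁻⁶×78×525 = 1.205 mm.
The rigid supports impose zero overall length change; the single axial force P common to all segments must satisfy P Σ Lᵢ/(AᵢEᵢ) = δ_free.
Σ Lᵢ/(AᵢEᵢ) = 625/(250×148×10³) + 550/(1450×117×10³) + 525/(600×122×10³) = 2.731×10⁻⁵ mm/N.
Hence P = δ_free / Σ(L/AE) = 1.205/2.731×10⁻⁵ = 44.15 kN (tensile).
σ_{copper} = P / A = 44150 / 600 = 73.58 MPa.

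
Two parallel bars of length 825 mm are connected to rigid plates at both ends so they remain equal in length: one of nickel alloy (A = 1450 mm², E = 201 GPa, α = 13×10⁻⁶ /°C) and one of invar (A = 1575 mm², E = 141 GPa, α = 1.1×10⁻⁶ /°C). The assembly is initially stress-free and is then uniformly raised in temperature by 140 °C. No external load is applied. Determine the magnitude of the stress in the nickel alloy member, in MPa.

Both members must finish at the same length. With the larger α, the nickel alloy tends to over-expand; the plates restrain it, putting the nickel alloy in compression and the invar in tension. With no external load the two internal forces are equal and opposite, magnitude P.
Compatibility of the two members (thermal + elastic change equal): (α₁ − α₂)ΔT = P·[1/(A₁E₁) + 1/(A₂E₂)].
|α₁ − α₂|·ΔT = 11.9×10⁻⁶ × 140 = 0.001666.
1/(A₁E₁) + 1/(A₂E₂) = 1/(1450×201×10³) + 1/(1575×141×10³) = 7.934×10⁻⁹ N⁻¹.
P = 0.001666 / 7.934×10⁻⁹ = 210000 N = 210 kN.
σ_{nickel alloy} = P/A₁ = 210000/1450 = 144.8 MPa, compressive.

σ ≈ 145 MPa (compressive)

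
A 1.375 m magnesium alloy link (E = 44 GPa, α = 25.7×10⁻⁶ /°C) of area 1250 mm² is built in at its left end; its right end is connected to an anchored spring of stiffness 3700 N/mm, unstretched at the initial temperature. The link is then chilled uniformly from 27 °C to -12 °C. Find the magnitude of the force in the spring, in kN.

The unrestrained thermal change is αΔT L = 25.7×10⁻⁶ × 39 × 1375 = 1.378 mm.
Let P be the tensile force in the spring. The link extends elastically by PL/(AE) and the spring stretches by P/k; together these equal δ_free.
So P = δ_free / [L/(AE) + 1/k] = 1.378 / [ 1375/(1250×44×10³) + 1/(3700) ].
P = 1.378 / 0.0002953 = 4667 N.

P ≈ 4.67 kN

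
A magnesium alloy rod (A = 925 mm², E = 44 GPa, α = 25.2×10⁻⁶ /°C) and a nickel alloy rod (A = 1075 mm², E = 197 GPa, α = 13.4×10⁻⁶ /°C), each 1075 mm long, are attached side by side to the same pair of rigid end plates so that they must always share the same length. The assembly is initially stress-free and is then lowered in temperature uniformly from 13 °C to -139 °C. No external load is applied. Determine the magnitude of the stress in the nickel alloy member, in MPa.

The magnesium alloy has the larger α, so on cooling it would change length more than the nickel alloy if both were free. The rigid plates force a common final length, so the magnesium alloy is put into tension and the nickel alloy into compression, with equal and opposite forces P (no external load).
Setting the final lengths equal and cancelling L: (α₁ − α₂)ΔT = P/(A₁E₁) + P/(A₂E₂).
|α₁ − α₂|·ΔT = 11.8×10⁻⁶ × 152 = 0.001794.
1/(A₁E₁) + 1/(A₂E₂) = 1/(925×44×10³) + 1/(1075×197×10³) = 2.929×10⁻⁸ N⁻¹.
P = 0.001794 / 2.929×10⁻⁸ = 61230 N = 61.23 kN.
σ_{nickel alloy} = P/A₂ = 61230/1075 = 56.96 MPa, compressive.

σ ≈ 57 MPa (compressive)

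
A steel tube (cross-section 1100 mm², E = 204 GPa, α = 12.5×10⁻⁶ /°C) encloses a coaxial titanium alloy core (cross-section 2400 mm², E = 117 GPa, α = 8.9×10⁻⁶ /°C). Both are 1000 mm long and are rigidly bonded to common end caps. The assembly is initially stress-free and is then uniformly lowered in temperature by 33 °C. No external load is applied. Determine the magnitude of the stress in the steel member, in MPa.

Both members must finish at the same length. With the larger α, the steel tends to over-contract; the plates restrain it, putting the steel in tension and the titanium alloy in compression. With no external load the two internal forces are equal and opposite, magnitude P.
Compatibility of the two members (thermal + elastic change equal): (α₁ − α₂)ΔT = P·[1/(A₁E₁) + 1/(A₂E₂)].
|α₁ − α₂|·ΔT = 3.6×10⁻⁶ × 33 = 0.0001188.
1/(A₁E₁) + 1/(A₂E₂) = 1/(1100×204×10³) + 1/(2400×117×10³) = 8.018×10⁻⁹ N⁻¹.
P = 0.0001188 / 8.018×10⁻⁹ = 14820 N = 14.82 kN.
σ_{steel} = P/A₁ = 14820/1100 = 13.47 MPa, tensile.

σ ≈ 13.5 MPa (tensile)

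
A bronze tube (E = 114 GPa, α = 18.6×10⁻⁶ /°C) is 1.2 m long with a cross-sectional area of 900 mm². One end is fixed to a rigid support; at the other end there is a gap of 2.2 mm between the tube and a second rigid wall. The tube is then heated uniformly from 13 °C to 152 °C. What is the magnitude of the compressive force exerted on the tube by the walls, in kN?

Unrestrained expansion: δ_free = αΔT L = 18.6×10⁻⁶ × 139 × 1200 = 3.102 mm.
After closing the 2.2 mm clearance, 3.102 − 2.2 = 0.9025 mm of expansion remains to be suppressed by the wall.
That suppressed elongation corresponds to σ = E·Δ/L = 114×10³ × 0.9025/1200 = 85.74 MPa.
Force on the wall = σA = 85.74 × 900 mm² = 77.16 kN.

P ≈ 77.2 kN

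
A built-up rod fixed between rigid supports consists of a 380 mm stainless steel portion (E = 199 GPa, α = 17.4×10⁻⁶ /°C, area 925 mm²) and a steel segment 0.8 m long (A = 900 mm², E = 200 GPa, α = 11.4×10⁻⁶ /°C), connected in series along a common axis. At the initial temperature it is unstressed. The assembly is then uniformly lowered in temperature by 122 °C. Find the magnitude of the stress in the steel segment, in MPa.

If the supports were absent, the total length change would be Σ αᵢΔT Lᵢ = 17.4×10⁻⁶×122×380 + 11.4×10⁻⁶×122×800 = 1.919 mm.
Since the ends are fixed, an axial force P builds up, equal in every segment, with P · Σ Lᵢ/(AᵢEᵢ) = δ_free.
The series flexibility is Σ Lᵢ/(AᵢEᵢ) = 380/(925×199×10³) + 800/(900×200×10³) = 6.509×10⁻⁶ mm/N.
P = 1.919 / 6.509×10⁻⁶ = 294900 N = 294.9 kN, tensile.
σ_{steel} = P / A = 294900 / 900 = 327.6 MPa.

σ ≈ 328 MPa (tensile)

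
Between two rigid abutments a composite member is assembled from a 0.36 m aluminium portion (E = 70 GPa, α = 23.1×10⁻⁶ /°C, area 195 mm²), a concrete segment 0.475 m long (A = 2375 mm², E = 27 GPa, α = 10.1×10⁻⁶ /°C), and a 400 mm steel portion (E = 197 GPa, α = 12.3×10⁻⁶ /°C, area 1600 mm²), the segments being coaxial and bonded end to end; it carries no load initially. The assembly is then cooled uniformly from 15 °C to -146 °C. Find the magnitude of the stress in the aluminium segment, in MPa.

σ ≈ 425 MPa (tensile)

Free thermal contraction of the whole bar: Σ αᵢΔT Lᵢ = 23.1×10⁻⁶×161×360 + 10.1×10⁻⁶×161×475 + 12.3×10⁻⁶×161×400 = 2.903 mm.
Since the ends are fixed, an axial force P builds up, equal in every segment, with P · Σ Lᵢ/(AᵢEᵢ) = δ_free.
Σ Lᵢ/(AᵢEᵢ) = 360/(195×70×10³) + 475/(2375×27×10³) + 400/(1600×197×10³) = 3.505×10⁻⁵ mm/N.
P = 2.903 / 3.505×10⁻⁵ = 82840 N = 82.84 kN, tensile.
σ_{aluminium} = P / A = 82840 / 195 = 424.8 MPa.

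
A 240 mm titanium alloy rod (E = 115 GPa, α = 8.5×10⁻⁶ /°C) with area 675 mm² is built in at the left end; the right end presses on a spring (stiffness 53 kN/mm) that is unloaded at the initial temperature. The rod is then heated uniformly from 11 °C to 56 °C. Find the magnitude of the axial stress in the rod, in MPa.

σ ≈ 6.19 MPa (compressive)

The unrestrained thermal change is αΔT L = 8.5×10⁻⁶ × 45 × 240 = 0.0918 mm.
With a force P in the spring, the elastic change of the rod is PL/(AE) and that of the spring is P/k; compatibility requires their sum to equal δ_free.
So P = δ_free / [L/(AE) + 1/k] = 0.0918 / [ 240/(675×115×10³) + 1/(53×10³) ].
P = 0.0918 / 2.196×10⁻⁵ = 4180 N.
σ = P/A = 4180/675 = 6.193 MPa.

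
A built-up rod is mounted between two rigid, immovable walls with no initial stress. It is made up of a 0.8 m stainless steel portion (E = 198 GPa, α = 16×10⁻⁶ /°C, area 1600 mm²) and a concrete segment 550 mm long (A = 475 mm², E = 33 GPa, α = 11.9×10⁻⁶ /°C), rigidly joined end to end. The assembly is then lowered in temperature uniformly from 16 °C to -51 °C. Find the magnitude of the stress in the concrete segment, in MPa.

Free thermal contraction of the whole bar: Σ αᵢΔT Lᵢ = 16×10⁻⁶×67×800 + 11.9×10⁻⁶×67×550 = 1.296 mm.
The walls prevent any net length change, so an axial force P (same in every segment) develops. Compatibility: P · Σ Lᵢ/(AᵢEᵢ) = δ_free.
The series flexibility is Σ Lᵢ/(AᵢEᵢ) = 800/(1600×198×10³) + 550/(475×33×10³) = 3.761×10⁻⁵ mm/N.
Hence P = δ_free / Σ(L/AE) = 1.296/3.761×10⁻⁵ = 34.46 kN (tensile).
σ_{concrete} = P / A = 34460 / 475 = 72.55 MPa.

σ ≈ 72.5 MPa (tensile)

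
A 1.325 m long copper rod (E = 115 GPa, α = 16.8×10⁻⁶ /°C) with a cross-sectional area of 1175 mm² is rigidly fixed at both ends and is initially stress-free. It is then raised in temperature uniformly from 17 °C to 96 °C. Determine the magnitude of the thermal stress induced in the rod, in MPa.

σ ≈ 153 MPa (compressive)

Because both ends are immovable the net strain is zero, and the suppressed thermal strain is αΔT = 16.8×10⁻⁶ × 79 = 1327.2×10⁻⁶.
The stress required to suppress this strain is σ = Eε = 115×10³ × 1327.2×10⁻⁶ = 152.6 MPa, compressive since the rod is trying to expand.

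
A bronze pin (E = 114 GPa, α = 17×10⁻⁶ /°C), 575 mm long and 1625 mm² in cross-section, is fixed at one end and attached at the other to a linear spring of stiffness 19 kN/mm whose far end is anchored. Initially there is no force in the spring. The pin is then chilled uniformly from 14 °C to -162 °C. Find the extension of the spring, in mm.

δ ≈ 1.62 mm

The unrestrained thermal change is αΔT L = 17×10⁻⁶ × 176 × 575 = 1.72 mm.
Let P be the tensile force in the spring. The pin extends elastically by PL/(AE) and the spring stretches by P/k; together these equal δ_free.
So P = δ_free / [L/(AE) + 1/k] = 1.72 / [ 575/(1625×114×10³) + 1/(19×10³) ].
P = 1.72 / 5.574×10⁻⁵ = 30870 N.
Spring extension = P/k = 30870/(19×10³) = 1.625 mm.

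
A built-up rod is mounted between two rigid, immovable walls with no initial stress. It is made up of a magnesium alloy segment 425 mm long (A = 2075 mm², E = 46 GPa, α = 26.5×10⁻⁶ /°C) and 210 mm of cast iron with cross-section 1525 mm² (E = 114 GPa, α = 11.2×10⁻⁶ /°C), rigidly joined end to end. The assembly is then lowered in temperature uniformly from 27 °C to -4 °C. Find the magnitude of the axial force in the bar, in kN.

Free thermal contraction of the whole bar: Σ αᵢΔT Lᵢ = 26.5×10⁻⁶×31×425 + 11.2×10⁻⁶×31×210 = 0.422 mm.
The rigid supports impose zero overall length change; the single axial force P common to all segments must satisfy P Σ Lᵢ/(AᵢEᵢ) = δ_free.
Σ Lᵢ/(AᵢEᵢ) = 425/(2075×46×10³) + 210/(1525×114×10³) = 5.661×10⁻⁶ mm/N.
Hence P = δ_free / Σ(L/AE) = 0.422/5.661×10⁻⁶ = 74.56 kN (tensile).

P ≈ 74.6 kN (tensile)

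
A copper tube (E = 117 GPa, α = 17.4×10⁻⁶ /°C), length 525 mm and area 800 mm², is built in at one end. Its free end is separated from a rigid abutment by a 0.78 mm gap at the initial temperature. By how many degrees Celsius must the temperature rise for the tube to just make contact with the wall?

Contact occurs when the free expansion equals the gap: αΔT L = 0.78 mm.
So ΔT = g/(αL) = 0.78/(17.4×10⁻⁶ × 525) = 85.39 °C.

ΔT ≈ 85.4 °C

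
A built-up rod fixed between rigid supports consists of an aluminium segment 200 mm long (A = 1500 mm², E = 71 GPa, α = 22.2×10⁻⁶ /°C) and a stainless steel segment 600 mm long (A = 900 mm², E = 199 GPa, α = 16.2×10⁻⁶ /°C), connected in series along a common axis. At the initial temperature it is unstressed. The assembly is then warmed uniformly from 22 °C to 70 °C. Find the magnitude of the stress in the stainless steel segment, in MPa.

σ ≈ 144 MPa (compressive)

If the supports were absent, the total length change would be Σ αᵢΔT Lᵢ = 22.2×10⁻⁶×48×200 + 16.2×10⁻⁶×48×600 = 0.6797 mm.
The walls prevent any net length change, so an axial force P (same in every segment) develops. Compatibility: P · Σ Lᵢ/(AᵢEᵢ) = δ_free.
The series flexibility is Σ Lᵢ/(AᵢEᵢ) = 200/(1500×71×10³) + 600/(900×199×10³) = 5.228×10⁻⁶ mm/N.
Hence P = δ_free / Σ(L/AE) = 0.6797/5.228×10⁻⁶ = 130 kN (compressive).
σ_{stainless steel} = P / A = 130000 / 900 = 144.5 MPa.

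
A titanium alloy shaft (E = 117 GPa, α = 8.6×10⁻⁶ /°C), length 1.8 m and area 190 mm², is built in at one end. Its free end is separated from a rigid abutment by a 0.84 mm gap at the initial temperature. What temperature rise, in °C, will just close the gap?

ΔT ≈ 54.3 °C

The gap closes when αΔT L = 0.84 mm, since the shaft is still unstressed at that instant.
So ΔT = g/(αL) = 0.84/(8.6×10⁻⁶ × 1800) = 54.26 °C.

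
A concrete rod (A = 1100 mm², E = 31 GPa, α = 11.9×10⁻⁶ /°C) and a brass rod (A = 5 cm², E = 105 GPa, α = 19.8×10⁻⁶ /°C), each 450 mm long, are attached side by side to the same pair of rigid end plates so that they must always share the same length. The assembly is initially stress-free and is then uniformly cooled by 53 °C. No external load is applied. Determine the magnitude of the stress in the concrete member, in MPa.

Equilibrium of a rigid end plate with no external load gives equal and opposite internal forces ±P in the two members. Since α_{brass} > α_{concrete}, cooling drives the brass into tension and the concrete into compression.
Equating the net (thermal + elastic) strains gives |α₁ − α₂|·ΔT = P·[1/(A₁E₁) + 1/(A₂E₂)].
|α₁ − α₂|·ΔT = 7.9×10⁻⁶ × 53 = 0.0004187.
1/(A₁E₁) + 1/(A₂E₂) = 1/(1100×31×10³) + 1/(500×105×10³) = 4.837×10⁻⁸ N⁻¹.
So P = 0.0004187 / 4.837×10⁻⁸ = 8.656 kN.
σ_{concrete} = P/A₁ = 8656/1100 = 7.869 MPa, compressive.

σ ≈ 7.87 MPa (compressive)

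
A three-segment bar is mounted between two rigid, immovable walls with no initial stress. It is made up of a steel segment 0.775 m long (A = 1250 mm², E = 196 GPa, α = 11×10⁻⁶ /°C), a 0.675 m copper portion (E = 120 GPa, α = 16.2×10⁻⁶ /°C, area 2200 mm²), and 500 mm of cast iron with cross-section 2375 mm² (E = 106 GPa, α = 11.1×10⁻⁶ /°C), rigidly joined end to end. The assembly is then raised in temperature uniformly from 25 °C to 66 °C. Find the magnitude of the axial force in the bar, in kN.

P ≈ 133 kN (compressive)

With the walls removed the bar would change length by δ_free = Σ αᵢΔT Lᵢ = 11×10⁻⁶×41×775 + 16.2×10⁻⁶×41×675 + 11.1×10⁻⁶×41×500 = 1.025 mm.
The rigid supports impose zero overall length change; the single axial force P common to all segments must satisfy P Σ Lᵢ/(AᵢEᵢ) = δ_free.
Σ Lᵢ/(AᵢEᵢ) = 775/(1250×196×10³) + 675/(2200×120×10³) + 500/(2375×106×10³) = 7.706×10⁻⁶ mm/N.
So P = 1.025 / 7.706×10⁻⁶ = 133.1 kN, compressive.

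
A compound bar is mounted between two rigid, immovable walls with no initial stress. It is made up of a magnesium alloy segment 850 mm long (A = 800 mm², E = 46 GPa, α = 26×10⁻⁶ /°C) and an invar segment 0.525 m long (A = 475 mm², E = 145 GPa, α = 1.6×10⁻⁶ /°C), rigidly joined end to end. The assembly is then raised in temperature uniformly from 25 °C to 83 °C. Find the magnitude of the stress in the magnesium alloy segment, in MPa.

If the supports were absent, the total length change would be Σ αᵢΔT Lᵢ = 26×10⁻⁶×58×850 + 1.6×10⁻⁶×58×525 = 1.331 mm.
Since the ends are fixed, an axial force P builds up, equal in every segment, with P · Σ Lᵢ/(AᵢEᵢ) = δ_free.
The series flexibility is Σ Lᵢ/(AᵢEᵢ) = 850/(800×46×10³) + 525/(475×145×10³) = 3.072×10⁻⁵ mm/N.
Hence P = δ_free / Σ(L/AE) = 1.331/3.072×10⁻⁵ = 43.31 kN (compressive).
σ_{magnesium alloy} = P / A = 43310 / 800 = 54.14 MPa.

σ ≈ 54.1 MPa (compressive)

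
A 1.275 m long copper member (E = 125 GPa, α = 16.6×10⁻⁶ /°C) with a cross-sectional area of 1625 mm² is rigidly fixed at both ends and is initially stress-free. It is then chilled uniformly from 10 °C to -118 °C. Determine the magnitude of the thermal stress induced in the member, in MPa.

σ ≈ 266 MPa (tensile)

The supports are rigid, so the total axial strain is zero. The restrained thermal strain is ε = αΔT = 16.6×10⁻⁶ × 128 = 2124.8×10⁻⁶.
σ = EαΔT = 125×10³ × 16.6×10⁻⁶ × 128 = 265.6 MPa (tensile; the member is trying to contract).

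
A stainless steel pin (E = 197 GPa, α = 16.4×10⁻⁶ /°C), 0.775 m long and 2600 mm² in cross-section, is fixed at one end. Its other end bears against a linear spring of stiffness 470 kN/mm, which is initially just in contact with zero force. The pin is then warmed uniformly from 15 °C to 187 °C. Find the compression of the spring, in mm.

δ ≈ 1.28 mm

If the spring were absent the pin would lengthen by αΔT L = 16.4×10⁻⁶ × 172 × 775 = 2.186 mm.
Let P be the compressive force at the spring. The pin shortens elastically by PL/(AE) and the spring compresses by P/k; together these equal δ_free.
P [ L/(AE) + 1/k ] = δ_free → P [ 775/(2600×197×10³) + 1/(470×10³) ] = 2.186.
P = 2.186 / 3.641×10⁻⁶ = 600500 N.
Spring compression = P/k = 600500/(470×10³) = 1.278 mm.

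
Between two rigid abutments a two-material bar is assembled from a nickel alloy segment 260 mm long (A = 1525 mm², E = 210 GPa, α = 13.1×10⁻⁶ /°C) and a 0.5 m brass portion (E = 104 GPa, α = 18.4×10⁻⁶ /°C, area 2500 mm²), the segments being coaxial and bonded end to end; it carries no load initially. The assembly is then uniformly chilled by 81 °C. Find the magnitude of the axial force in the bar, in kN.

Free thermal contraction of the whole bar: Σ αᵢΔT Lᵢ = 13.1×10⁻⁶×81×260 + 18.4×10⁻⁶×81×500 = 1.021 mm.
The rigid supports impose zero overall length change; the single axial force P common to all segments must satisfy P Σ Lᵢ/(AᵢEᵢ) = δ_free.
The series flexibility is Σ Lᵢ/(AᵢEᵢ) = 260/(1525×210×10³) + 500/(2500×104×10³) = 2.735×10⁻⁶ mm/N.
Hence P = δ_free / Σ(L/AE) = 1.021/2.735×10⁻⁶ = 373.3 kN (tensile).

P ≈ 373 kN (tensile)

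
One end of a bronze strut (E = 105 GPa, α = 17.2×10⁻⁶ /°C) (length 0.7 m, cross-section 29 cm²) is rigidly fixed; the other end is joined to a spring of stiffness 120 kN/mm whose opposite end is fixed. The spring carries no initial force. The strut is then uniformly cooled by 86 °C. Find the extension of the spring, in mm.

δ ≈ 0.812 mm

If the spring were absent the strut would shorten by αΔT L = 17.2×10⁻⁶ × 86 × 700 = 1.035 mm.
Let P be the tensile force in the spring. The strut extends elastically by PL/(AE) and the spring stretches by P/k; together these equal δ_free.
P [ L/(AE) + 1/k ] = δ_free → P [ 700/(2900×105×10³) + 1/(120×10³) ] = 1.035.
P = 1.035 / 1.063×10⁻⁵ = 97390 N.
Spring extension = P/k = 97390/(120×10³) = 0.8116 mm.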